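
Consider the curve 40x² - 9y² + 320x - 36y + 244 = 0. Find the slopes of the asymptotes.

40(x² + 8x) -9(y² + 4y) = -244
40(x + 4)² -9(y + 2)² = -244 + 640 - 36 = 360
Divide through by 360 to get (x + 4)²/9 - (y + 2)²/40 = 1.
Hyperbola, center (-4, -2), transverse axis horizontal; a² = 9, b² = 40.
For a horizontal hyperbola the asymptotes have slope ±b/a.
Here that is ±2√10/3.

2√10/3 and -2√10/3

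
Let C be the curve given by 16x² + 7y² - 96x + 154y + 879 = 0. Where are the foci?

Rearranging, 16(x² - 6x) + 7(y² + 22y) = -879.
Completing the square gives 16(x - 3)² + 7(y + 11)² = -879 + 144 + 847 = 112.
Divide through by 112 to get (x - 3)²/7 + (y + 11)²/16 = 1.
Ellipse, center (3, -11), major axis vertical; a² = 16, b² = 7.
c² = a² - b² = 16 - 7 = 9, so c = 3.
Foci lie on the vertical axis through the center: (h, k ± c).

(3, -14) and (3, -8)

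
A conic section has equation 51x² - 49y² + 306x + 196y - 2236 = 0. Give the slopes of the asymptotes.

51(x² + 6x) -49(y² - 4y) = 2236
Complete the square: 51(x + 3)² -49(y - 2)² = 2236 + 459 - 196 = 2499
Divide by 2499: (x + 3)²/49 - (y - 2)²/51 = 1
Hyperbola, center (-3, 2), transverse axis horizontal; a² = 49, b² = 51.
For a horizontal hyperbola the asymptotes have slope ±b/a.
Here that is ±√51/7.

√51/7 and -√51/7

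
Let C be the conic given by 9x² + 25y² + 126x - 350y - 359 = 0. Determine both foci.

(-19, 7) and (5, 7)

9(x² + 14x) + 25(y² - 14y) = 359
Completing the square gives 9(x + 7)² + 25(y - 7)² = 359 + 441 + 1225 = 2025.
Dividing both sides by 2025: (x + 7)²/225 + (y - 7)²/81 = 1
Ellipse, center (-7, 7), major axis horizontal; a² = 225, b² = 81.
c² = a² - b² = 225 - 81 = 144, so c = 12.
Foci lie on the horizontal axis through the center: (h ± c, k).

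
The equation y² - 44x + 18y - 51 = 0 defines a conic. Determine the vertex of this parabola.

Only y is squared. Complete the square in y: (y + 9)² = 44(x + 3).
Vertex (-3, -9); 4p = 44 so p = 11. Opens right.

(-3, -9)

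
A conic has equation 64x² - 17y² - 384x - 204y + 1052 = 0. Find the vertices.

64(x² - 6x) -17(y² + 12y) = -1052
64(x - 3)² -17(y + 6)² = -1052 + 576 - 612 = -1088
Divide by -1088: (y + 6)²/64 - (x - 3)²/17 = 1
Hyperbola, center (3, -6), transverse axis vertical; a² = 64, b² = 17.
a = 8. Vertices at (h, k ± a).

(3, -14) and (3, 2)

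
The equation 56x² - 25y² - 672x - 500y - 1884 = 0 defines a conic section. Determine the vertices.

(1, -10) and (11, -10)

Group: 56(x² - 12x) -25(y² + 20y) = 1884
Complete the square in x and y: 56(x - 6)² -25(y + 10)² = 1884 + 2016 - 2500 = 1400
Divide through by 1400 to get (x - 6)²/25 - (y + 10)²/56 = 1.
Hyperbola, center (6, -10), transverse axis horizontal; a² = 25, b² = 56.
a = 5. Vertices at (h ± a, k).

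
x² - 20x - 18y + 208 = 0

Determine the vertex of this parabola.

(10, 6)

Only x is squared. Complete the square in x: (x - 10)² = 18(y - 6).
Vertex (10, 6); 4p = 18 so p = 9/2. Opens up.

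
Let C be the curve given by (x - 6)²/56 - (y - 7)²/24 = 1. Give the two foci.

(6 - 4√5, 7) and (6 + 4√5, 7)

Center (6, 7). The positive term is the x-term, so the transverse axis is horizontal; a² = 56, b² = 24.
c² = a² + b² = 56 + 24 = 80, so c = 4√5.
Foci lie on the horizontal axis through the center: (h ± c, k).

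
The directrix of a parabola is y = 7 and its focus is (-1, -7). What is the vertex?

(-1, 0)

The vertex is the midpoint between the focus and the directrix along the axis of symmetry.
Axis is vertical (directrix is horizontal). Vertex y-coordinate = (-7 + 7)/2 = 0; x-coordinate = -1.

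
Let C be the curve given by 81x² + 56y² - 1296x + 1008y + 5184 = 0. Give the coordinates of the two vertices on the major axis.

Rearranging, 81(x² - 16x) + 56(y² + 18y) = -5184.
Completing the square gives 81(x - 8)² + 56(y + 9)² = -5184 + 5184 + 4536 = 4536.
Divide by 4536: (x - 8)²/56 + (y + 9)²/81 = 1
Ellipse, center (8, -9), major axis vertical; a² = 81, b² = 56.
a = 9. Vertices at (h, k ± a).

(8, -18) and (8, 0)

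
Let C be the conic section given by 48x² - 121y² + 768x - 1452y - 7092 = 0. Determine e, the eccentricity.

e = 13/11

Rearranging, 48(x² + 16x) -121(y² + 12y) = 7092.
48(x + 8)² -121(y + 6)² = 7092 + 3072 - 4356 = 5808
Dividing both sides by 5808: (x + 8)²/121 - (y + 6)²/48 = 1
Hyperbola, center (-8, -6), transverse axis horizontal; a² = 121, b² = 48.
c² = a² + b² = 169, so c = 13.
e = c/a = 13/11.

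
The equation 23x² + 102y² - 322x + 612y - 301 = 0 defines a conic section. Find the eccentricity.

Group the x- and y-terms: 23(x² - 14x) + 102(y² + 6y) = 301
Complete the square: 23(x - 7)² + 102(y + 3)² = 301 + 1127 + 918 = 2346
Dividing both sides by 2346: (x - 7)²/102 + (y + 3)²/23 = 1
Ellipse, center (7, -3), major axis horizontal; a² = 102, b² = 23.
c² = a² - b² = 79, so c = √79.
e = c/a = √79/√102 = √8058/102.

e = √8058/102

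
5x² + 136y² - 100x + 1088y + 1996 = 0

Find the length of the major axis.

5(x² - 20x) + 136(y² + 8y) = -1996
Complete the square: 5(x - 10)² + 136(y + 4)² = -1996 + 500 + 2176 = 680
Dividing both sides by 680: (x - 10)²/136 + (y + 4)²/5 = 1
Ellipse, center (10, -4), major axis horizontal; a² = 136, b² = 5.
a² = 136 so a = 2√34; the major axis has length 2a = 4√34.

4√34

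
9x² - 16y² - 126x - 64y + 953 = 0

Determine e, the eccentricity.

Collect terms: 9(x² - 14x) -16(y² + 4y) = -953
Complete the square in x and y: 9(x - 7)² -16(y + 2)² = -953 + 441 - 64 = -576
Dividing both sides by -576: (y + 2)²/36 - (x - 7)²/64 = 1
Hyperbola, center (7, -2), transverse axis vertical; a² = 36, b² = 64.
c² = a² + b² = 100, so c = 10.
e = c/a = 10/6 = 5/3.

e = 5/3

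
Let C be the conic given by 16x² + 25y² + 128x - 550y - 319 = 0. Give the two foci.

Collect terms: 16(x² + 8x) + 25(y² - 22y) = 319
Complete the square: 16(x + 4)² + 25(y - 11)² = 319 + 256 + 3025 = 3600
Divide through by 3600 to get (x + 4)²/225 + (y - 11)²/144 = 1.
Ellipse, center (-4, 11), major axis horizontal; a² = 225, b² = 144.
c² = a² - b² = 225 - 144 = 81, so c = 9.
Foci lie on the horizontal axis through the center: (h ± c, k).

(-13, 11) and (5, 11)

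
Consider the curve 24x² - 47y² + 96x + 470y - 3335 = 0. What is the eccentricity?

e = √3337/47

24(x² + 4x) -47(y² - 10y) = 3335
Completing the square gives 24(x + 2)² -47(y - 5)² = 3335 + 96 - 1175 = 2256.
Divide by 2256: (x + 2)²/94 - (y - 5)²/48 = 1
Hyperbola, center (-2, 5), transverse axis horizontal; a² = 94, b² = 48.
c² = a² + b² = 142, so c = √142.
e = c/a = √142/√94 = √3337/47.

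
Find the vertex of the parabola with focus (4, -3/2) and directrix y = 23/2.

The vertex is the midpoint between the focus and the directrix along the axis of symmetry.
Axis is vertical (directrix is horizontal). Vertex y-coordinate = (-3/2 + 23/2)/2 = 5; x-coordinate = 4.

(4, 5)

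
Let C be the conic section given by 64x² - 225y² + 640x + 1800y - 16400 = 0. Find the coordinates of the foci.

Rearranging, 64(x² + 10x) -225(y² - 8y) = 16400.
Completing the square gives 64(x + 5)² -225(y - 4)² = 16400 + 1600 - 3600 = 14400.
Dividing both sides by 14400: (x + 5)²/225 - (y - 4)²/64 = 1
Hyperbola, center (-5, 4), transverse axis horizontal; a² = 225, b² = 64.
c² = a² + b² = 225 + 64 = 289, so c = 17.
Foci lie on the horizontal axis through the center: (h ± c, k).

(-22, 4) and (12, 4)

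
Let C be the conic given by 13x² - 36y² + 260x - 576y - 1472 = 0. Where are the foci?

(-17, -8) and (-3, -8)

13(x² + 20x) -36(y² + 16y) = 1472
Complete the square in x and y: 13(x + 10)² -36(y + 8)² = 1472 + 1300 - 2304 = 468
Divide through by 468 to get (x + 10)²/36 - (y + 8)²/13 = 1.
Hyperbola, center (-10, -8), transverse axis horizontal; a² = 36, b² = 13.
c² = a² + b² = 36 + 13 = 49, so c = 7.
Foci lie on the horizontal axis through the center: (h ± c, k).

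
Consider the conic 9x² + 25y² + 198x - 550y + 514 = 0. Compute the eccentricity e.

Collect terms: 9(x² + 22x) + 25(y² - 22y) = -514
Complete the square in x and y: 9(x + 11)² + 25(y - 11)² = -514 + 1089 + 3025 = 3600
Divide through by 3600 to get (x + 11)²/400 + (y - 11)²/144 = 1.
Ellipse, center (-11, 11), major axis horizontal; a² = 400, b² = 144.
c² = a² - b² = 256, so c = 16.
e = c/a = 16/20 = 4/5.

e = 4/5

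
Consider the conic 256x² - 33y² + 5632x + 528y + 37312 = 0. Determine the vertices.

(-11, -8) and (-11, 24)

Group: 256(x² + 22x) -33(y² - 16y) = -37312
Completing the square gives 256(x + 11)² -33(y - 8)² = -37312 + 30976 - 2112 = -8448.
Divide through by -8448 to get (y - 8)²/256 - (x + 11)²/33 = 1.
Hyperbola, center (-11, 8), transverse axis vertical; a² = 256, b² = 33.
a = 16. Vertices at (h, k ± a).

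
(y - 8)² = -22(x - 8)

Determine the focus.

Vertex (8, 8); 4p = -22 so p = -11/2. Opens left.
Focus is p units from the vertex along the axis: (h + p, k).

(5/2, 8)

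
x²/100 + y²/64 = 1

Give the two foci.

(-6, 0) and (6, 0)

Center (0, 0). The larger denominator 100 sits under the x-term, so the major axis is horizontal; a² = 100, b² = 64.
c² = a² - b² = 100 - 64 = 36, so c = 6.
Foci lie on the horizontal axis through the center: (h ± c, k).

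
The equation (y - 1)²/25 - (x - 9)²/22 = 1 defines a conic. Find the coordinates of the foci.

Center (9, 1). The positive term is the y-term, so the transverse axis is vertical; a² = 25, b² = 22.
c² = a² + b² = 25 + 22 = 47, so c = √47.
Foci lie on the vertical axis through the center: (h, k ± c).

(9, 1 - √47) and (9, 1 + √47)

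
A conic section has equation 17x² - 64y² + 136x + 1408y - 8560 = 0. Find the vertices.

(-12, 11) and (4, 11)

Group the x- and y-terms: 17(x² + 8x) -64(y² - 22y) = 8560
Complete the square in x and y: 17(x + 4)² -64(y - 11)² = 8560 + 272 - 7744 = 1088
Dividing both sides by 1088: (x + 4)²/64 - (y - 11)²/17 = 1
Hyperbola, center (-4, 11), transverse axis horizontal; a² = 64, b² = 17.
a = 8. Vertices at (h ± a, k).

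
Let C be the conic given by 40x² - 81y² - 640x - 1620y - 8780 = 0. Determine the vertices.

(-1, -10) and (17, -10)

Group the x- and y-terms: 40(x² - 16x) -81(y² + 20y) = 8780
Complete the square: 40(x - 8)² -81(y + 10)² = 8780 + 2560 - 8100 = 3240
Divide through by 3240 to get (x - 8)²/81 - (y + 10)²/40 = 1.
Hyperbola, center (8, -10), transverse axis horizontal; a² = 81, b² = 40.
a = 9. Vertices at (h ± a, k).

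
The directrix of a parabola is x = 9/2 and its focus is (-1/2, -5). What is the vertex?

The vertex is the midpoint between the focus and the directrix along the axis of symmetry.
Axis is horizontal (directrix is vertical). Vertex x-coordinate = (-1/2 + 9/2)/2 = 2; y-coordinate = -5.

(2, -5)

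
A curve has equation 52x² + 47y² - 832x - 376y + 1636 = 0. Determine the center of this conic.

52(x² - 16x) + 47(y² - 8y) = -1636
52(x - 8)² + 47(y - 4)² = -1636 + 3328 + 752 = 2444
Dividing both sides by 2444: (x - 8)²/47 + (y - 4)²/52 = 1
Ellipse with center (8, 4).

(8, 4)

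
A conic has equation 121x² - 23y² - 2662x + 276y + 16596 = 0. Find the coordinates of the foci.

(11, -6) and (11, 18)

Collect terms: 121(x² - 22x) -23(y² - 12y) = -16596
Completing the square gives 121(x - 11)² -23(y - 6)² = -16596 + 14641 - 828 = -2783.
Dividing both sides by -2783: (y - 6)²/121 - (x - 11)²/23 = 1
Hyperbola, center (11, 6), transverse axis vertical; a² = 121, b² = 23.
c² = a² + b² = 121 + 23 = 144, so c = 12.
Foci lie on the vertical axis through the center: (h, k ± c).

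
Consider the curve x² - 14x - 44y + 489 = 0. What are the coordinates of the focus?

Only x is squared. Complete the square in x: (x - 7)² = 44(y - 10).
Vertex (7, 10); 4p = 44 so p = 11. Opens up.
Focus is p units from the vertex along the axis: (h, k + p).

(7, 21)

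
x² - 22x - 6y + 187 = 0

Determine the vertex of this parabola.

(11, 11)

Only x is squared. Complete the square in x: (x - 11)² = 6(y - 11).
Vertex (11, 11); 4p = 6 so p = 3/2. Opens up.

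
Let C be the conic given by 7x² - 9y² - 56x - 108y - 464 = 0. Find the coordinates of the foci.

(-4, -6) and (12, -6)

7(x² - 8x) -9(y² + 12y) = 464
Complete the square: 7(x - 4)² -9(y + 6)² = 464 + 112 - 324 = 252
Divide through by 252 to get (x - 4)²/36 - (y + 6)²/28 = 1.
Hyperbola, center (4, -6), transverse axis horizontal; a² = 36, b² = 28.
c² = a² + b² = 36 + 28 = 64, so c = 8.
Foci lie on the horizontal axis through the center: (h ± c, k).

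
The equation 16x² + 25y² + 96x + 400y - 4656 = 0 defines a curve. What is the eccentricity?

e = 3/5

16(x² + 6x) + 25(y² + 16y) = 4656
Completing the square gives 16(x + 3)² + 25(y + 8)² = 4656 + 144 + 1600 = 6400.
Divide through by 6400 to get (x + 3)²/400 + (y + 8)²/256 = 1.
Ellipse, center (-3, -8), major axis horizontal; a² = 400, b² = 256.
c² = a² - b² = 144, so c = 12.
e = c/a = 12/20 = 3/5.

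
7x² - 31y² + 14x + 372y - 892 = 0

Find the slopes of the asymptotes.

Rearranging, 7(x² + 2x) -31(y² - 12y) = 892.
Completing the square gives 7(x + 1)² -31(y - 6)² = 892 + 7 - 1116 = -217.
Dividing both sides by -217: (y - 6)²/7 - (x + 1)²/31 = 1
Hyperbola, center (-1, 6), transverse axis vertical; a² = 7, b² = 31.
For a vertical hyperbola the asymptotes have slope ±a/b.
Here that is ±√7/√31 = ±√217/31.

√217/31 and -√217/31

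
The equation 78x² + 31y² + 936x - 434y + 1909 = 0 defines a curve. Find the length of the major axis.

2√78

Rearranging, 78(x² + 12x) + 31(y² - 14y) = -1909.
78(x + 6)² + 31(y - 7)² = -1909 + 2808 + 1519 = 2418
Divide by 2418: (x + 6)²/31 + (y - 7)²/78 = 1
Ellipse, center (-6, 7), major axis vertical; a² = 78, b² = 31.
a² = 78 so a = √78; the major axis has length 2a = 2√78.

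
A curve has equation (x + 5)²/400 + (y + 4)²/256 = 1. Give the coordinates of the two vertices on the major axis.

Center (-5, -4). The larger denominator 400 sits under the x-term, so the major axis is horizontal; a² = 400, b² = 256.
a = 20. Vertices at (h ± a, k).

(-25, -4) and (15, -4)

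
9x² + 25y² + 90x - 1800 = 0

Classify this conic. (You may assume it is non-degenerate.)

ellipse

No xy term. Coefficients of x² and y² are A = 9, C = 25.
A and C have the same sign but A ≠ C ⇒ ellipse.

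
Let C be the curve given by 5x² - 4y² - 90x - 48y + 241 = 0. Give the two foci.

Group the x- and y-terms: 5(x² - 18x) -4(y² + 12y) = -241
5(x - 9)² -4(y + 6)² = -241 + 405 - 144 = 20
Divide by 20: (x - 9)²/4 - (y + 6)²/5 = 1
Hyperbola, center (9, -6), transverse axis horizontal; a² = 4, b² = 5.
c² = a² + b² = 4 + 5 = 9, so c = 3.
Foci lie on the horizontal axis through the center: (h ± c, k).

(6, -6) and (12, -6)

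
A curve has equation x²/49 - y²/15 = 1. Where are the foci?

Center (0, 0). The positive term is the x-term, so the transverse axis is horizontal; a² = 49, b² = 15.
c² = a² + b² = 49 + 15 = 64, so c = 8.
Foci lie on the horizontal axis through the center: (h ± c, k).

(-8, 0) and (8, 0)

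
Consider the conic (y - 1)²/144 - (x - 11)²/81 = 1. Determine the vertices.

Center (11, 1). The positive term is the y-term, so the transverse axis is vertical; a² = 144, b² = 81.
a = 12. Vertices at (h, k ± a).

(11, -11) and (11, 13)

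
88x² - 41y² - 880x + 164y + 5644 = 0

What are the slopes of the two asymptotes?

88(x² - 10x) -41(y² - 4y) = -5644
Complete the square: 88(x - 5)² -41(y - 2)² = -5644 + 2200 - 164 = -3608
Dividing both sides by -3608: (y - 2)²/88 - (x - 5)²/41 = 1
Hyperbola, center (5, 2), transverse axis vertical; a² = 88, b² = 41.
For a vertical hyperbola the asymptotes have slope ±a/b.
Here that is ±2√22/√41 = ±2√902/41.

2√902/41 and -2√902/41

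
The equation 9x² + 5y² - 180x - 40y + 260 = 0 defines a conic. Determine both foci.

(10, -4) and (10, 12)

Group the x- and y-terms: 9(x² - 20x) + 5(y² - 8y) = -260
Complete the square in x and y: 9(x - 10)² + 5(y - 4)² = -260 + 900 + 80 = 720
Divide through by 720 to get (x - 10)²/80 + (y - 4)²/144 = 1.
Ellipse, center (10, 4), major axis vertical; a² = 144, b² = 80.
c² = a² - b² = 144 - 80 = 64, so c = 8.
Foci lie on the vertical axis through the center: (h, k ± c).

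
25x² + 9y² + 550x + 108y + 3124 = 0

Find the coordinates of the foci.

(-11, -10) and (-11, -2)

Collect terms: 25(x² + 22x) + 9(y² + 12y) = -3124
25(x + 11)² + 9(y + 6)² = -3124 + 3025 + 324 = 225
Divide through by 225 to get (x + 11)²/9 + (y + 6)²/25 = 1.
Ellipse, center (-11, -6), major axis vertical; a² = 25, b² = 9.
c² = a² - b² = 25 - 9 = 16, so c = 4.
Foci lie on the vertical axis through the center: (h, k ± c).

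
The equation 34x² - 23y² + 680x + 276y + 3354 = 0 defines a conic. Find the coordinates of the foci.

Group the x- and y-terms: 34(x² + 20x) -23(y² - 12y) = -3354
Complete the square in x and y: 34(x + 10)² -23(y - 6)² = -3354 + 3400 - 828 = -782
Divide through by -782 to get (y - 6)²/34 - (x + 10)²/23 = 1.
Hyperbola, center (-10, 6), transverse axis vertical; a² = 34, b² = 23.
c² = a² + b² = 34 + 23 = 57, so c = √57.
Foci lie on the vertical axis through the center: (h, k ± c).

(-10, 6 - √57) and (-10, 6 + √57)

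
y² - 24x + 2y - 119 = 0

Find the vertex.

Only y is squared. Complete the square in y: (y + 1)² = 24(x + 5).
Vertex (-5, -1); 4p = 24 so p = 6. Opens right.

(-5, -1)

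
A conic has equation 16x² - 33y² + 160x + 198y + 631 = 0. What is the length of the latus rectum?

Collect terms: 16(x² + 10x) -33(y² - 6y) = -631
Complete the square: 16(x + 5)² -33(y - 3)² = -631 + 400 - 297 = -528
Divide through by -528 to get (y - 3)²/16 - (x + 5)²/33 = 1.
Hyperbola, center (-5, 3), transverse axis vertical; a² = 16, b² = 33.
Latus rectum length = 2b²/a = 2·33/4 = 33/2.

33/2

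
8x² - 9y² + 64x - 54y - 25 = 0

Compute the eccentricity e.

e = √17/3

Group: 8(x² + 8x) -9(y² + 6y) = 25
Complete the square in x and y: 8(x + 4)² -9(y + 3)² = 25 + 128 - 81 = 72
Divide through by 72 to get (x + 4)²/9 - (y + 3)²/8 = 1.
Hyperbola, center (-4, -3), transverse axis horizontal; a² = 9, b² = 8.
c² = a² + b² = 17, so c = √17.
e = c/a = √17/3.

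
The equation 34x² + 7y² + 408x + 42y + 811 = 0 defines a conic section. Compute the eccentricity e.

e = 3√102/34

Collect terms: 34(x² + 12x) + 7(y² + 6y) = -811
34(x + 6)² + 7(y + 3)² = -811 + 1224 + 63 = 476
Divide through by 476 to get (x + 6)²/14 + (y + 3)²/68 = 1.
Ellipse, center (-6, -3), major axis vertical; a² = 68, b² = 14.
c² = a² - b² = 54, so c = 3√6.
e = c/a = 3√6/2√17 = 3√102/34.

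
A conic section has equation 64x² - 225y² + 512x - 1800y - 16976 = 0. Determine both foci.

Group the x- and y-terms: 64(x² + 8x) -225(y² + 8y) = 16976
Complete the square in x and y: 64(x + 4)² -225(y + 4)² = 16976 + 1024 - 3600 = 14400
Dividing both sides by 14400: (x + 4)²/225 - (y + 4)²/64 = 1
Hyperbola, center (-4, -4), transverse axis horizontal; a² = 225, b² = 64.
c² = a² + b² = 225 + 64 = 289, so c = 17.
Foci lie on the horizontal axis through the center: (h ± c, k).

(-21, -4) and (13, -4)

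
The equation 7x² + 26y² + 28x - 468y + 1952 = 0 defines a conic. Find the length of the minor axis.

2√7

7(x² + 4x) + 26(y² - 18y) = -1952
Complete the square in x and y: 7(x + 2)² + 26(y - 9)² = -1952 + 28 + 2106 = 182
Divide by 182: (x + 2)²/26 + (y - 9)²/7 = 1
Ellipse, center (-2, 9), major axis horizontal; a² = 26, b² = 7.
b² = 7 so b = √7; the minor axis has length 2b = 2√7.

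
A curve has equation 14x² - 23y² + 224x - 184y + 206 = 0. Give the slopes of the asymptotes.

Group the x- and y-terms: 14(x² + 16x) -23(y² + 8y) = -206
Completing the square gives 14(x + 8)² -23(y + 4)² = -206 + 896 - 368 = 322.
Divide through by 322 to get (x + 8)²/23 - (y + 4)²/14 = 1.
Hyperbola, center (-8, -4), transverse axis horizontal; a² = 23, b² = 14.
For a horizontal hyperbola the asymptotes have slope ±b/a.
Here that is ±√14/√23 = ±√322/23.

√322/23 and -√322/23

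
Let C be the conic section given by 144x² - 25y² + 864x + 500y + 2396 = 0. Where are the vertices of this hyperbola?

(-3, -2) and (-3, 22)

Rearranging, 144(x² + 6x) -25(y² - 20y) = -2396.
Complete the square in x and y: 144(x + 3)² -25(y - 10)² = -2396 + 1296 - 2500 = -3600
Dividing both sides by -3600: (y - 10)²/144 - (x + 3)²/25 = 1
Hyperbola, center (-3, 10), transverse axis vertical; a² = 144, b² = 25.
a = 12. Vertices at (h, k ± a).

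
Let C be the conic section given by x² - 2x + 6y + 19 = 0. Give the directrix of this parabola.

Only x is squared. Complete the square in x: (x - 1)² = -6(y + 3).
Vertex (1, -3); 4p = -6 so p = -3/2. Opens down.
Directrix is the horizontal line y = k − p = -3 − (-3/2) = -3/2.

y = -3/2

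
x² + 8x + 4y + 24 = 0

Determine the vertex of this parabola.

(-4, -2)

Only x is squared. Complete the square in x: (x + 4)² = -4(y + 2).
Vertex (-4, -2); 4p = -4 so p = -1. Opens down.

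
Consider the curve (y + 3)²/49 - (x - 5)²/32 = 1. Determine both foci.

Center (5, -3). The positive term is the y-term, so the transverse axis is vertical; a² = 49, b² = 32.
c² = a² + b² = 49 + 32 = 81, so c = 9.
Foci lie on the vertical axis through the center: (h, k ± c).

(5, -12) and (5, 6)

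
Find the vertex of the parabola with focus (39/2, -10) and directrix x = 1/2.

The vertex is the midpoint between the focus and the directrix along the axis of symmetry.
Axis is horizontal (directrix is vertical). Vertex x-coordinate = (39/2 + 1/2)/2 = 10; y-coordinate = -10.

(10, -10)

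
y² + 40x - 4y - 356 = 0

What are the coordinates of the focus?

(-1, 2)

Only y is squared. Complete the square in y: (y - 2)² = -40(x - 9).
Vertex (9, 2); 4p = -40 so p = -10. Opens left.
Focus is p units from the vertex along the axis: (h + p, k).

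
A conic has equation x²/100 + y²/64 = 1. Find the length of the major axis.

20

Center (0, 0). The larger denominator 100 sits under the x-term, so the major axis is horizontal; a² = 100, b² = 64.
a² = 100 so a = 10; the major axis has length 2a = 20.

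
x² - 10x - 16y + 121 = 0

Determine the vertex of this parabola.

Only x is squared. Complete the square in x: (x - 5)² = 16(y - 6).
Vertex (5, 6); 4p = 16 so p = 4. Opens up.

(5, 6)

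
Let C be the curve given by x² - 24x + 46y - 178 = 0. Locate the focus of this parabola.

(12, -9/2)

Only x is squared. Complete the square in x: (x - 12)² = -46(y - 7).
Vertex (12, 7); 4p = -46 so p = -23/2. Opens down.
Focus is p units from the vertex along the axis: (h, k + p).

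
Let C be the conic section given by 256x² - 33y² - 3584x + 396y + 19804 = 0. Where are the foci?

(7, -11) and (7, 23)

Group the x- and y-terms: 256(x² - 14x) -33(y² - 12y) = -19804
Complete the square: 256(x - 7)² -33(y - 6)² = -19804 + 12544 - 1188 = -8448
Divide by -8448: (y - 6)²/256 - (x - 7)²/33 = 1
Hyperbola, center (7, 6), transverse axis vertical; a² = 256, b² = 33.
c² = a² + b² = 256 + 33 = 289, so c = 17.
Foci lie on the vertical axis through the center: (h, k ± c).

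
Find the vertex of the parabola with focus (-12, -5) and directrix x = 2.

The vertex is the midpoint between the focus and the directrix along the axis of symmetry.
Axis is horizontal (directrix is vertical). Vertex x-coordinate = (-12 + 2)/2 = -5; y-coordinate = -5.

(-5, -5)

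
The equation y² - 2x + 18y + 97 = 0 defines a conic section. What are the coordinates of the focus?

(17/2, -9)

Only y is squared. Complete the square in y: (y + 9)² = 2(x - 8).
Vertex (8, -9); 4p = 2 so p = 1/2. Opens right.
Focus is p units from the vertex along the axis: (h + p, k).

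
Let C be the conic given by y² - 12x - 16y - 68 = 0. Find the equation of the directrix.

Only y is squared. Complete the square in y: (y - 8)² = 12(x + 11).
Vertex (-11, 8); 4p = 12 so p = 3. Opens right.
Directrix is the vertical line x = h − p = -11 − (3) = -14.

x = -14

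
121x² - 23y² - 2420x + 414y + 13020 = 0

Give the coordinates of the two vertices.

(10, -2) and (10, 20)

121(x² - 20x) -23(y² - 18y) = -13020
121(x - 10)² -23(y - 9)² = -13020 + 12100 - 1863 = -2783
Dividing both sides by -2783: (y - 9)²/121 - (x - 10)²/23 = 1
Hyperbola, center (10, 9), transverse axis vertical; a² = 121, b² = 23.
a = 11. Vertices at (h, k ± a).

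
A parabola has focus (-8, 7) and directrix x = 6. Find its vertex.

(-1, 7)

The vertex is the midpoint between the focus and the directrix along the axis of symmetry.
Axis is horizontal (directrix is vertical). Vertex x-coordinate = (-8 + 6)/2 = -1; y-coordinate = 7.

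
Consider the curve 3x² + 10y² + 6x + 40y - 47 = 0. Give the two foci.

Collect terms: 3(x² + 2x) + 10(y² + 4y) = 47
Complete the square in x and y: 3(x + 1)² + 10(y + 2)² = 47 + 3 + 40 = 90
Divide through by 90 to get (x + 1)²/30 + (y + 2)²/9 = 1.
Ellipse, center (-1, -2), major axis horizontal; a² = 30, b² = 9.
c² = a² - b² = 30 - 9 = 21, so c = √21.
Foci lie on the horizontal axis through the center: (h ± c, k).

(-1 - √21, -2) and (-1 + √21, -2)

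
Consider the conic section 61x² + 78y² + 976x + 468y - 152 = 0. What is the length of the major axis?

2√78

Group the x- and y-terms: 61(x² + 16x) + 78(y² + 6y) = 152
61(x + 8)² + 78(y + 3)² = 152 + 3904 + 702 = 4758
Divide through by 4758 to get (x + 8)²/78 + (y + 3)²/61 = 1.
Ellipse, center (-8, -3), major axis horizontal; a² = 78, b² = 61.
a² = 78 so a = √78; the major axis has length 2a = 2√78.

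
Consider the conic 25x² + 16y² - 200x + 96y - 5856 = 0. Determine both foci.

(4, -15) and (4, 9)

Group the x- and y-terms: 25(x² - 8x) + 16(y² + 6y) = 5856
Complete the square in x and y: 25(x - 4)² + 16(y + 3)² = 5856 + 400 + 144 = 6400
Divide through by 6400 to get (x - 4)²/256 + (y + 3)²/400 = 1.
Ellipse, center (4, -3), major axis vertical; a² = 400, b² = 256.
c² = a² - b² = 400 - 256 = 144, so c = 12.
Foci lie on the vertical axis through the center: (h, k ± c).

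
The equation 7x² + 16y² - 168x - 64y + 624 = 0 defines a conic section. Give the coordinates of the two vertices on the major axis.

Rearranging, 7(x² - 24x) + 16(y² - 4y) = -624.
Complete the square: 7(x - 12)² + 16(y - 2)² = -624 + 1008 + 64 = 448
Divide by 448: (x - 12)²/64 + (y - 2)²/28 = 1
Ellipse, center (12, 2), major axis horizontal; a² = 64, b² = 28.
a = 8. Vertices at (h ± a, k).

(4, 2) and (20, 2)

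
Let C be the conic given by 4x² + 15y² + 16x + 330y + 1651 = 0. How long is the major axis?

6√5

4(x² + 4x) + 15(y² + 22y) = -1651
Complete the square: 4(x + 2)² + 15(y + 11)² = -1651 + 16 + 1815 = 180
Dividing both sides by 180: (x + 2)²/45 + (y + 11)²/12 = 1
Ellipse, center (-2, -11), major axis horizontal; a² = 45, b² = 12.
a² = 45 so a = 3√5; the major axis has length 2a = 6√5.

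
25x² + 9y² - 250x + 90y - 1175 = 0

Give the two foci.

(5, -17) and (5, 7)

Group: 25(x² - 10x) + 9(y² + 10y) = 1175
Complete the square in x and y: 25(x - 5)² + 9(y + 5)² = 1175 + 625 + 225 = 2025
Dividing both sides by 2025: (x - 5)²/81 + (y + 5)²/225 = 1
Ellipse, center (5, -5), major axis vertical; a² = 225, b² = 81.
c² = a² - b² = 225 - 81 = 144, so c = 12.
Foci lie on the vertical axis through the center: (h, k ± c).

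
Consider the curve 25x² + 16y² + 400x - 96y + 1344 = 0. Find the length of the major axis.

10

Group the x- and y-terms: 25(x² + 16x) + 16(y² - 6y) = -1344
Completing the square gives 25(x + 8)² + 16(y - 3)² = -1344 + 1600 + 144 = 400.
Divide by 400: (x + 8)²/16 + (y - 3)²/25 = 1
Ellipse, center (-8, 3), major axis vertical; a² = 25, b² = 16.
a² = 25 so a = 5; the major axis has length 2a = 10.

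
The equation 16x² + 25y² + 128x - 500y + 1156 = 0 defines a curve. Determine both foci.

(-10, 10) and (2, 10)

16(x² + 8x) + 25(y² - 20y) = -1156
16(x + 4)² + 25(y - 10)² = -1156 + 256 + 2500 = 1600
Dividing both sides by 1600: (x + 4)²/100 + (y - 10)²/64 = 1
Ellipse, center (-4, 10), major axis horizontal; a² = 100, b² = 64.
c² = a² - b² = 100 - 64 = 36, so c = 6.
Foci lie on the horizontal axis through the center: (h ± c, k).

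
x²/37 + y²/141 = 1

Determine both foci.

(0, 0 - 2√26) and (0, 0 + 2√26)

Center (0, 0). The larger denominator 141 sits under the y-term, so the major axis is vertical; a² = 141, b² = 37.
c² = a² - b² = 141 - 37 = 104, so c = 2√26.
Foci lie on the vertical axis through the center: (h, k ± c).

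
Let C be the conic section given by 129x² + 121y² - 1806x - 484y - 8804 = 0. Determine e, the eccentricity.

Group the x- and y-terms: 129(x² - 14x) + 121(y² - 4y) = 8804
129(x - 7)² + 121(y - 2)² = 8804 + 6321 + 484 = 15609
Dividing both sides by 15609: (x - 7)²/121 + (y - 2)²/129 = 1
Ellipse, center (7, 2), major axis vertical; a² = 129, b² = 121.
c² = a² - b² = 8, so c = 2√2.
e = c/a = 2√2/√129 = 2√258/129.

e = 2√258/129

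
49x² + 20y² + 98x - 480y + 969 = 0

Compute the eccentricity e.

e = √29/7

49(x² + 2x) + 20(y² - 24y) = -969
Complete the square in x and y: 49(x + 1)² + 20(y - 12)² = -969 + 49 + 2880 = 1960
Divide by 1960: (x + 1)²/40 + (y - 12)²/98 = 1
Ellipse, center (-1, 12), major axis vertical; a² = 98, b² = 40.
c² = a² - b² = 58, so c = √58.
e = c/a = √58/7√2 = √29/7.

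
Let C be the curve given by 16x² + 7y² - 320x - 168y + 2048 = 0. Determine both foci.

(10, 12 - 3√5) and (10, 12 + 3√5)

16(x² - 20x) + 7(y² - 24y) = -2048
Completing the square gives 16(x - 10)² + 7(y - 12)² = -2048 + 1600 + 1008 = 560.
Dividing both sides by 560: (x - 10)²/35 + (y - 12)²/80 = 1
Ellipse, center (10, 12), major axis vertical; a² = 80, b² = 35.
c² = a² - b² = 80 - 35 = 45, so c = 3√5.
Foci lie on the vertical axis through the center: (h, k ± c).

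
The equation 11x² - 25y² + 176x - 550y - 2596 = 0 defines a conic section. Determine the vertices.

(-13, -11) and (-3, -11)

Collect terms: 11(x² + 16x) -25(y² + 22y) = 2596
Completing the square gives 11(x + 8)² -25(y + 11)² = 2596 + 704 - 3025 = 275.
Dividing both sides by 275: (x + 8)²/25 - (y + 11)²/11 = 1
Hyperbola, center (-8, -11), transverse axis horizontal; a² = 25, b² = 11.
a = 5. Vertices at (h ± a, k).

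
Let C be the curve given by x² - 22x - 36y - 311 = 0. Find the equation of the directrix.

Only x is squared. Complete the square in x: (x - 11)² = 36(y + 12).
Vertex (11, -12); 4p = 36 so p = 9. Opens up.
Directrix is the horizontal line y = k − p = -12 − (9) = -21.

y = -21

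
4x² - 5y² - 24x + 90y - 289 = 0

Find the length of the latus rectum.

Rearranging, 4(x² - 6x) -5(y² - 18y) = 289.
Complete the square: 4(x - 3)² -5(y - 9)² = 289 + 36 - 405 = -80
Dividing both sides by -80: (y - 9)²/16 - (x - 3)²/20 = 1
Hyperbola, center (3, 9), transverse axis vertical; a² = 16, b² = 20.
Latus rectum length = 2b²/a = 2·20/4 = 10.

10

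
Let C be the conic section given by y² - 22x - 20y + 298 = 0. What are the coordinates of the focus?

(29/2, 10)

Only y is squared. Complete the square in y: (y - 10)² = 22(x - 9).
Vertex (9, 10); 4p = 22 so p = 11/2. Opens right.
Focus is p units from the vertex along the axis: (h + p, k).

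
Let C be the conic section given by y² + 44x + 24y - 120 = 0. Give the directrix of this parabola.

x = 17

Only y is squared. Complete the square in y: (y + 12)² = -44(x - 6).
Vertex (6, -12); 4p = -44 so p = -11. Opens left.
Directrix is the vertical line x = h − p = 6 − (-11) = 17.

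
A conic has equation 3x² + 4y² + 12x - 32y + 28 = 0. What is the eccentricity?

Collect terms: 3(x² + 4x) + 4(y² - 8y) = -28
Complete the square: 3(x + 2)² + 4(y - 4)² = -28 + 12 + 64 = 48
Divide by 48: (x + 2)²/16 + (y - 4)²/12 = 1
Ellipse, center (-2, 4), major axis horizontal; a² = 16, b² = 12.
c² = a² - b² = 4, so c = 2.
e = c/a = 2/4 = 1/2.

e = 1/2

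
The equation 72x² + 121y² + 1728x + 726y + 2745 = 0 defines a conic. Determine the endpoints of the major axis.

72(x² + 24x) + 121(y² + 6y) = -2745
Completing the square gives 72(x + 12)² + 121(y + 3)² = -2745 + 10368 + 1089 = 8712.
Dividing both sides by 8712: (x + 12)²/121 + (y + 3)²/72 = 1
Ellipse, center (-12, -3), major axis horizontal; a² = 121, b² = 72.
a = 11. Vertices at (h ± a, k).

(-23, -3) and (-1, -3)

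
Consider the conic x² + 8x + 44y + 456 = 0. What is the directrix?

y = 1

Only x is squared. Complete the square in x: (x + 4)² = -44(y + 10).
Vertex (-4, -10); 4p = -44 so p = -11. Opens down.
Directrix is the horizontal line y = k − p = -10 − (-11) = 1.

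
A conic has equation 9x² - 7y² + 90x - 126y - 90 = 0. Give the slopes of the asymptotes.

9(x² + 10x) -7(y² + 18y) = 90
9(x + 5)² -7(y + 9)² = 90 + 225 - 567 = -252
Dividing both sides by -252: (y + 9)²/36 - (x + 5)²/28 = 1
Hyperbola, center (-5, -9), transverse axis vertical; a² = 36, b² = 28.
For a vertical hyperbola the asymptotes have slope ±a/b.
Here that is ±6/2√7 = ±3√7/7.

3√7/7 and -3√7/7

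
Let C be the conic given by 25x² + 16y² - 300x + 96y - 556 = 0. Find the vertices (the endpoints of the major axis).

25(x² - 12x) + 16(y² + 6y) = 556
Complete the square: 25(x - 6)² + 16(y + 3)² = 556 + 900 + 144 = 1600
Divide through by 1600 to get (x - 6)²/64 + (y + 3)²/100 = 1.
Ellipse, center (6, -3), major axis vertical; a² = 100, b² = 64.
a = 10. Vertices at (h, k ± a).

(6, -13) and (6, 7)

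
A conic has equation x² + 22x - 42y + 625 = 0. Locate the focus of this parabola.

Only x is squared. Complete the square in x: (x + 11)² = 42(y - 12).
Vertex (-11, 12); 4p = 42 so p = 21/2. Opens up.
Focus is p units from the vertex along the axis: (h, k + p).

(-11, 45/2)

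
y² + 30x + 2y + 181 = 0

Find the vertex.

(-6, -1)

Only y is squared. Complete the square in y: (y + 1)² = -30(x + 6).
Vertex (-6, -1); 4p = -30 so p = -15/2. Opens left.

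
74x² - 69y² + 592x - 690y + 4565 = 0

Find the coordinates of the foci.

(-4, -5 - √143) and (-4, -5 + √143)

Rearranging, 74(x² + 8x) -69(y² + 10y) = -4565.
74(x + 4)² -69(y + 5)² = -4565 + 1184 - 1725 = -5106
Divide by -5106: (y + 5)²/74 - (x + 4)²/69 = 1
Hyperbola, center (-4, -5), transverse axis vertical; a² = 74, b² = 69.
c² = a² + b² = 74 + 69 = 143, so c = √143.
Foci lie on the vertical axis through the center: (h, k ± c).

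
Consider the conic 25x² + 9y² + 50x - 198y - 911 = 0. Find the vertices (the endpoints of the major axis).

(-1, -4) and (-1, 26)

25(x² + 2x) + 9(y² - 22y) = 911
Completing the square gives 25(x + 1)² + 9(y - 11)² = 911 + 25 + 1089 = 2025.
Divide by 2025: (x + 1)²/81 + (y - 11)²/225 = 1
Ellipse, center (-1, 11), major axis vertical; a² = 225, b² = 81.
a = 15. Vertices at (h, k ± a).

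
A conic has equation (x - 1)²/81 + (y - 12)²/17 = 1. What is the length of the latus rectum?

Center (1, 12). The larger denominator 81 sits under the x-term, so the major axis is horizontal; a² = 81, b² = 17.
Latus rectum length = 2b²/a = 2·17/9 = 34/9.

34/9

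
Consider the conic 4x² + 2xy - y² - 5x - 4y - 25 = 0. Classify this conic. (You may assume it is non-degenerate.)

A = 4, B = 2, C = -1.
Discriminant B² − 4AC = 2² − 4·4·(-1) = 20.
B² − 4AC > 0 ⇒ hyperbola.

hyperbola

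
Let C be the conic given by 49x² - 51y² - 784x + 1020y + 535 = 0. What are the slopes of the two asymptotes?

7√51/51 and -7√51/51

Group: 49(x² - 16x) -51(y² - 20y) = -535
Completing the square gives 49(x - 8)² -51(y - 10)² = -535 + 3136 - 5100 = -2499.
Divide through by -2499 to get (y - 10)²/49 - (x - 8)²/51 = 1.
Hyperbola, center (8, 10), transverse axis vertical; a² = 49, b² = 51.
For a vertical hyperbola the asymptotes have slope ±a/b.
Here that is ±7/√51 = ±7√51/51.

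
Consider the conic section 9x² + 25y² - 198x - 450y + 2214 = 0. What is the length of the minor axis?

12

Group: 9(x² - 22x) + 25(y² - 18y) = -2214
Complete the square in x and y: 9(x - 11)² + 25(y - 9)² = -2214 + 1089 + 2025 = 900
Divide through by 900 to get (x - 11)²/100 + (y - 9)²/36 = 1.
Ellipse, center (11, 9), major axis horizontal; a² = 100, b² = 36.
b² = 36 so b = 6; the minor axis has length 2b = 12.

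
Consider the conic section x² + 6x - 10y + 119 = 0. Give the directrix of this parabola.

Only x is squared. Complete the square in x: (x + 3)² = 10(y - 11).
Vertex (-3, 11); 4p = 10 so p = 5/2. Opens up.
Directrix is the horizontal line y = k − p = 11 − (5/2) = 17/2.

y = 17/2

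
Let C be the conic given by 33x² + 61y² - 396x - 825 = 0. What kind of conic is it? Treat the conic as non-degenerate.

ellipse

No xy term. Coefficients of x² and y² are A = 33, C = 61.
A and C have the same sign but A ≠ C ⇒ ellipse.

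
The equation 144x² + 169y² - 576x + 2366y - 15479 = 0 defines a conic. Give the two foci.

Group the x- and y-terms: 144(x² - 4x) + 169(y² + 14y) = 15479
Completing the square gives 144(x - 2)² + 169(y + 7)² = 15479 + 576 + 8281 = 24336.
Divide by 24336: (x - 2)²/169 + (y + 7)²/144 = 1
Ellipse, center (2, -7), major axis horizontal; a² = 169, b² = 144.
c² = a² - b² = 169 - 144 = 25, so c = 5.
Foci lie on the horizontal axis through the center: (h ± c, k).

(-3, -7) and (7, -7)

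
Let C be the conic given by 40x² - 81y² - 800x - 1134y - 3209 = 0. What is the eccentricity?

Group: 40(x² - 20x) -81(y² + 14y) = 3209
Complete the square: 40(x - 10)² -81(y + 7)² = 3209 + 4000 - 3969 = 3240
Divide through by 3240 to get (x - 10)²/81 - (y + 7)²/40 = 1.
Hyperbola, center (10, -7), transverse axis horizontal; a² = 81, b² = 40.
c² = a² + b² = 121, so c = 11.
e = c/a = 11/9.

e = 11/9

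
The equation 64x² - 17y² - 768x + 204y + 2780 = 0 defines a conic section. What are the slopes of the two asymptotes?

Group: 64(x² - 12x) -17(y² - 12y) = -2780
64(x - 6)² -17(y - 6)² = -2780 + 2304 - 612 = -1088
Divide by -1088: (y - 6)²/64 - (x - 6)²/17 = 1
Hyperbola, center (6, 6), transverse axis vertical; a² = 64, b² = 17.
For a vertical hyperbola the asymptotes have slope ±a/b.
Here that is ±8/√17 = ±8√17/17.

8√17/17 and -8√17/17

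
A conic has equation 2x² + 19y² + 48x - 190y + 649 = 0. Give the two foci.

Group: 2(x² + 24x) + 19(y² - 10y) = -649
Complete the square in x and y: 2(x + 12)² + 19(y - 5)² = -649 + 288 + 475 = 114
Dividing both sides by 114: (x + 12)²/57 + (y - 5)²/6 = 1
Ellipse, center (-12, 5), major axis horizontal; a² = 57, b² = 6.
c² = a² - b² = 57 - 6 = 51, so c = √51.
Foci lie on the horizontal axis through the center: (h ± c, k).

(-12 - √51, 5) and (-12 + √51, 5)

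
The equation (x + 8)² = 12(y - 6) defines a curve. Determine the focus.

(-8, 9)

Vertex (-8, 6); 4p = 12 so p = 3. Opens up.
Focus is p units from the vertex along the axis: (h, k + p).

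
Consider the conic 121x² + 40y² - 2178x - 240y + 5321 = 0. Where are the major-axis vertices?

Collect terms: 121(x² - 18x) + 40(y² - 6y) = -5321
Complete the square: 121(x - 9)² + 40(y - 3)² = -5321 + 9801 + 360 = 4840
Divide by 4840: (x - 9)²/40 + (y - 3)²/121 = 1
Ellipse, center (9, 3), major axis vertical; a² = 121, b² = 40.
a = 11. Vertices at (h, k ± a).

(9, -8) and (9, 14)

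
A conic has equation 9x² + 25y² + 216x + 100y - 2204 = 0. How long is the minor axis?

24

Group the x- and y-terms: 9(x² + 24x) + 25(y² + 4y) = 2204
Complete the square: 9(x + 12)² + 25(y + 2)² = 2204 + 1296 + 100 = 3600
Dividing both sides by 3600: (x + 12)²/400 + (y + 2)²/144 = 1
Ellipse, center (-12, -2), major axis horizontal; a² = 400, b² = 144.
b² = 144 so b = 12; the minor axis has length 2b = 24.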